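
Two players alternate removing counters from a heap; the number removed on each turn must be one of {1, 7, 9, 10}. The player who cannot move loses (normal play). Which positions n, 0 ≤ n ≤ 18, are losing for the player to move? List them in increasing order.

G(0) = 0
G(1) = mex{0} = 1
G(2) = mex{1} = 0
G(3) = mex{0} = 1
G(4) = mex{1} = 0
G(5) = mex{0} = 1
G(6) = mex{1} = 0
G(7) = mex{0,0} = 1
G(8) = mex{1,1} = 0
G(9) = mex{0,0,0} = 1
G(10) = mex{1,1,1,0} = 2
G(11) = mex{2,0,0,1} = 3
G(12) = mex{3,1,1,0} = 2
G(13) = mex{2,0,0,1} = 3
G(14) = mex{3,1,1,0} = 2
G(15) = mex{2,0,0,1} = 3
G(16) = mex{3,1,1,0} = 2
G(17) = mex{2,2,0,1} = 3
G(18) = mex{3,3,1,0} = 2
P-positions are exactly the n with G(n) = 0.

0, 2, 4, 6, 8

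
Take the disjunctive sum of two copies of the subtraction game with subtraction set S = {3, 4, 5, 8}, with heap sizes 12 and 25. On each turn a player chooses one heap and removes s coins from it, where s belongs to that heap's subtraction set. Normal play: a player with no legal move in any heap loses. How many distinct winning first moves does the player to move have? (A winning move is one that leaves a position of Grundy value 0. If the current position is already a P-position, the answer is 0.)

2

All heaps use S = {3, 4, 5, 8}:
n :  0  1  2  3  4  5  6  7  8  9 10 11 12 13 14 15 16 17 18 19 20 21 22 23 24 25
G :  0  0  0  1  1  1  2  2  2  3  3  0  0  0  1  1  1  2  2  2  3  3  0  0  0  1
Heap A: G(12) = 0.
Heap B: G(25) = 1.
Combined Grundy value = 0 ⊕ 1 = 1.
A winning move leaves total XOR = 0, i.e. changes one component's Grundy value g to g ⊕ X where X is the current total.
Heap A: need g' = 0⊕1 = 1. Options: 12−3→G=3, 12−4→G=2, 12−5→G=2, 12−8→G=1. Hits: 1.
Heap B: need g' = 1⊕1 = 0. Options: 25−3→G=0, 25−4→G=3, 25−5→G=3, 25−8→G=2. Hits: 1.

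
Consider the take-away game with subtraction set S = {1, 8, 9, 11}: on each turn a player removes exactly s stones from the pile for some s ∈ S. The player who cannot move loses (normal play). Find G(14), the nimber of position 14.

2

n :  0  1  2  3  4  5  6  7  8  9 10 11 12 13 14
G :  0  1  0  1  0  1  0  1  2  3  2  3  2  3  2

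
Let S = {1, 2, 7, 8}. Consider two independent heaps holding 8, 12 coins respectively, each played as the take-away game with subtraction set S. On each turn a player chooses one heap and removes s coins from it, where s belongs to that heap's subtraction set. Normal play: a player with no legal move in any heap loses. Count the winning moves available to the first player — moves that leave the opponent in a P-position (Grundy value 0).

4

All heaps use S = {1, 2, 7, 8}:
n :  0  1  2  3  4  5  6  7  8  9 10 11 12
G :  0  1  2  0  1  2  0  1  2  0  1  2  0
Heap A: G(8) = 2.
Heap B: G(12) = 0.
Combined Grundy value = 2 ⊕ 0 = 2.
A winning move leaves total XOR = 0, i.e. changes one component's Grundy value g to g ⊕ X where X is the current total.
Heap A: need g' = 2⊕2 = 0. Options: 8−1→G=1, 8−2→G=0, 8−7→G=1, 8−8→G=0. Hits: 2.
Heap B: need g' = 0⊕2 = 2. Options: 12−1→G=2, 12−2→G=1, 12−7→G=2, 12−8→G=1. Hits: 2.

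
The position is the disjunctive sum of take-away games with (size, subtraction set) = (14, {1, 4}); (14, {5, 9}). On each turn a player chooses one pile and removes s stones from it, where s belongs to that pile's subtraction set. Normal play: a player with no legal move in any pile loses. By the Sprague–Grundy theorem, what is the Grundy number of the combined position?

2

Pile A, S = {1, 4}:
G(0) = 0
G(1) = mex{0} = 1
G(2) = mex{1} = 0
G(3) = mex{0} = 1
G(4) = mex{1,0} = 2
G(5) = mex{2,1} = 0
G(6) = mex{0,0} = 1
G(7) = mex{1,1} = 0
G(8) = mex{0,2} = 1
G(9) = mex{1,0} = 2
G(10) = mex{2,1} = 0
G(11) = mex{0,0} = 1
G(12) = mex{1,1} = 0
G(13) = mex{0,2} = 1
G(14) = mex{1,0} = 2
G_A(14) = 2.
Pile B, S = {5, 9}:
n :  0  1  2  3  4  5  6  7  8  9 10 11 12 13 14
G :  0  0  0  0  0  1  1  1  1  1  2  2  2  2  0
G_B(14) = 0.
Combined Grundy value = 2 ⊕ 0 = 2.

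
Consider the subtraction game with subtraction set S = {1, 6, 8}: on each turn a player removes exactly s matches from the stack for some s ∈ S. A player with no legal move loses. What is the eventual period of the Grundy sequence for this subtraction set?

n :  0  1  2  3  4  5  6  7  8  9 10 11 12 13 14 15 16
G :  0  1  0  1  0  1  2  0  1  0  1  0  1  2  0  1  0
G(n+7) = G(n) holds for n = 0,…,7 (a full window of length max(S) = 8), so the sequence is purely periodic with period 7.

7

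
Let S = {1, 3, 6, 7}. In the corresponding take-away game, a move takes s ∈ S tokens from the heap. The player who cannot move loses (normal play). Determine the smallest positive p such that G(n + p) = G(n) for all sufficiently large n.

n :  0  1  2  3  4  5  6  7  8  9 10 11 12 13 14 15 16 17 18 19 20 21 22 23 24 25
G :  0  1  0  1  0  1  2  3  2  3  2  3  0  1  0  1  0  1  2  3  2  3  2  3  0  1
G(n+12) = G(n) holds for n = 0,…,6 (a full window of length max(S) = 7), so the sequence is purely periodic with period 12.

12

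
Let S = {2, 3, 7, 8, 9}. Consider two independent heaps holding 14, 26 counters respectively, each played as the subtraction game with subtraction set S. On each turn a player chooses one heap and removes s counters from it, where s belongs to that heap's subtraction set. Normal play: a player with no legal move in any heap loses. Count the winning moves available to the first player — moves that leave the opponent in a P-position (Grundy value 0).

All heaps use S = {2, 3, 7, 8, 9}:
G(0) = 0
G(1) = mex{} = 0
G(2) = mex{0} = 1
G(3) = mex{0,0} = 1
G(4) = mex{1,0} = 2
G(5) = mex{1,1} = 0
G(6) = mex{2,1} = 0
G(7) = mex{0,2,0} = 1
G(8) = mex{0,0,0,0} = 1
G(9) = mex{1,0,1,0,0} = 2
G(10) = mex{1,1,1,1,0} = 2
G(11) = mex{2,1,2,1,1} = 0
G(12) = mex{2,2,0,2,1} = 3
G(13) = mex{0,2,0,0,2} = 1
G(14) = mex{3,0,1,0,0} = 2
G(15) = mex{1,3,1,1,0} = 2
G(16) = mex{2,1,2,1,1} = 0
G(17) = mex{2,2,2,2,1} = 0
G(18) = mex{0,2,0,2,2} = 1
G(19) = mex{0,0,3,0,2} = 1
G(20) = mex{1,0,1,3,0} = 2
G(21) = mex{1,1,2,1,3} = 0
G(22) = mex{2,1,2,2,1} = 0
G(23) = mex{0,2,0,2,2} = 1
G(24) = mex{0,0,0,0,2} = 1
G(25) = mex{1,0,1,0,0} = 2
G(26) = mex{1,1,1,1,0} = 2
Heap A: G(14) = 2.
Heap B: G(26) = 2.
Combined Grundy value = 2 ⊕ 2 = 0.
A winning move leaves total XOR = 0, i.e. changes one component's Grundy value g to g ⊕ X where X is the current total.
Heap A: target g' = 2⊕0 = 2, but every legal move changes the Grundy value (mex property), so 0 moves.
Heap B: target g' = 2⊕0 = 2, but every legal move changes the Grundy value (mex property), so 0 moves.

0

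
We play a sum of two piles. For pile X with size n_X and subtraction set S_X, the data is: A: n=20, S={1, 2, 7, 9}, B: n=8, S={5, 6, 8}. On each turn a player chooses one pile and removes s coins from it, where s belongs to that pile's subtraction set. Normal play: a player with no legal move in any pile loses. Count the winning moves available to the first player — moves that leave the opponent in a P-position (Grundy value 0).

1

Pile A, S = {1, 2, 7, 9}:
G(0) = 0
G(1) = mex{0} = 1
G(2) = mex{1,0} = 2
G(3) = mex{2,1} = 0
G(4) = mex{0,2} = 1
G(5) = mex{1,0} = 2
G(6) = mex{2,1} = 0
G(7) = mex{0,2,0} = 1
G(8) = mex{1,0,1} = 2
G(9) = mex{2,1,2,0} = 3
G(10) = mex{3,2,0,1} = 4
G(11) = mex{4,3,1,2} = 0
G(12) = mex{0,4,2,0} = 1
G(13) = mex{1,0,0,1} = 2
G(14) = mex{2,1,1,2} = 0
G(15) = mex{0,2,2,0} = 1
G(16) = mex{1,0,3,1} = 2
G(17) = mex{2,1,4,2} = 0
G(18) = mex{0,2,0,3} = 1
G(19) = mex{1,0,1,4} = 2
G(20) = mex{2,1,2,0} = 3
G_A(20) = 3.
Pile B, S = {5, 6, 8}:
G(0) = 0
G(1) = mex{} = 0
G(2) = mex{} = 0
G(3) = mex{} = 0
G(4) = mex{} = 0
G(5) = mex{0} = 1
G(6) = mex{0,0} = 1
G(7) = mex{0,0} = 1
G(8) = mex{0,0,0} = 1
G_B(8) = 1.
Combined Grundy value = 3 ⊕ 1 = 2.
A winning move leaves total XOR = 0, i.e. changes one component's Grundy value g to g ⊕ X where X is the current total.
Pile A: need g' = 3⊕2 = 1. Options: 20−1→G=2, 20−2→G=1, 20−7→G=2, 20−9→G=0. Hits: 1.
Pile B: need g' = 1⊕2 = 3. Options: 8−5→G=0, 8−6→G=0, 8−8→G=0. Hits: 0.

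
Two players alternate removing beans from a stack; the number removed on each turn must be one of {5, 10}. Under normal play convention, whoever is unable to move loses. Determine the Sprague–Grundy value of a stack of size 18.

n :  0  1  2  3  4  5  6  7  8  9 10 11 12 13 14 15 16 17 18
G :  0  0  0  0  0  1  1  1  1  1  2  2  2  2  2  0  0  0  0

0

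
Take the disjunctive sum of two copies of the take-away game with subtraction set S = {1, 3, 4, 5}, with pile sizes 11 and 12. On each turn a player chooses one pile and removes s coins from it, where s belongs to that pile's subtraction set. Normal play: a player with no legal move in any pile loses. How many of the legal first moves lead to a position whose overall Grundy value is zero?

3

All piles use S = {1, 3, 4, 5}:
G(0) = 0
G(1) = mex{0} = 1
G(2) = mex{1} = 0
G(3) = mex{0,0} = 1
G(4) = mex{1,1,0} = 2
G(5) = mex{2,0,1,0} = 3
G(6) = mex{3,1,0,1} = 2
G(7) = mex{2,2,1,0} = 3
G(8) = mex{3,3,2,1} = 0
G(9) = mex{0,2,3,2} = 1
G(10) = mex{1,3,2,3} = 0
G(11) = mex{0,0,3,2} = 1
G(12) = mex{1,1,0,3} = 2
Pile A: G(11) = 1.
Pile B: G(12) = 2.
Combined Grundy value = 1 ⊕ 2 = 3.
A winning move leaves total XOR = 0, i.e. changes one component's Grundy value g to g ⊕ X where X is the current total.
Pile A: need g' = 1⊕3 = 2. Options: 11−1→G=0, 11−3→G=0, 11−4→G=3, 11−5→G=2. Hits: 1.
Pile B: need g' = 2⊕3 = 1. Options: 12−1→G=1, 12−3→G=1, 12−4→G=0, 12−5→G=3. Hits: 2.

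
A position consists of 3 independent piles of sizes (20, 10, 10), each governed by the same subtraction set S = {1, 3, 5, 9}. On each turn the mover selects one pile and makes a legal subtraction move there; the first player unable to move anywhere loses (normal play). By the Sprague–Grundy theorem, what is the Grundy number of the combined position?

0

All piles use S = {1, 3, 5, 9}:
G(0) = 0
G(1) = mex{0} = 1
G(2) = mex{1} = 0
G(3) = mex{0,0} = 1
G(4) = mex{1,1} = 0
G(5) = mex{0,0,0} = 1
G(6) = mex{1,1,1} = 0
G(7) = mex{0,0,0} = 1
G(8) = mex{1,1,1} = 0
G(9) = mex{0,0,0,0} = 1
G(10) = mex{1,1,1,1} = 0
G(11) = mex{0,0,0,0} = 1
G(12) = mex{1,1,1,1} = 0
G(13) = mex{0,0,0,0} = 1
G(14) = mex{1,1,1,1} = 0
G(15) = mex{0,0,0,0} = 1
G(16) = mex{1,1,1,1} = 0
G(17) = mex{0,0,0,0} = 1
G(18) = mex{1,1,1,1} = 0
G(19) = mex{0,0,0,0} = 1
G(20) = mex{1,1,1,1} = 0
Pile A: G(20) = 0.
Pile B: G(10) = 0.
Pile C: G(10) = 0.
Combined Grundy value = 0 ⊕ 0 ⊕ 0 = 0.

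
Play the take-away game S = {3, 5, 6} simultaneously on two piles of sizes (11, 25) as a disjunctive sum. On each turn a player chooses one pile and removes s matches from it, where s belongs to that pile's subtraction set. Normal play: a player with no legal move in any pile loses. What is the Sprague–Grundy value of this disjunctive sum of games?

2

All piles use S = {3, 5, 6}:
n :  0  1  2  3  4  5  6  7  8  9 10 11 12 13 14 15 16 17 18 19 20 21 22 23 24 25
G :  0  0  0  1  1  1  2  2  2  0  0  0  1  1  1  2  2  2  0  0  0  1  1  1  2  2
Pile A: G(11) = 0.
Pile B: G(25) = 2.
Combined Grundy value = 0 ⊕ 2 = 2.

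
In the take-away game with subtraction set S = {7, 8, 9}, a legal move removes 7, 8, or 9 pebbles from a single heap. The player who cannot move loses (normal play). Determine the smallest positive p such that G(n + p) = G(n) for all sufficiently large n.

16

G(0) = 0
G(1) = mex{} = 0
G(2) = mex{} = 0
G(3) = mex{} = 0
G(4) = mex{} = 0
G(5) = mex{} = 0
G(6) = mex{} = 0
G(7) = mex{0} = 1
G(8) = mex{0,0} = 1
G(9) = mex{0,0,0} = 1
G(10) = mex{0,0,0} = 1
G(11) = mex{0,0,0} = 1
G(12) = mex{0,0,0} = 1
G(13) = mex{0,0,0} = 1
G(14) = mex{1,0,0} = 2
G(15) = mex{1,1,0} = 2
G(16) = mex{1,1,1} = 0
G(17) = mex{1,1,1} = 0
G(18) = mex{1,1,1} = 0
G(19) = mex{1,1,1} = 0
G(20) = mex{1,1,1} = 0
G(21) = mex{2,1,1} = 0
G(22) = mex{2,2,1} = 0
G(23) = mex{0,2,2} = 1
G(24) = mex{0,0,2} = 1
G(25) = mex{0,0,0} = 1
G(26) = mex{0,0,0} = 1
G(27) = mex{0,0,0} = 1
G(28) = mex{0,0,0} = 1
G(29) = mex{0,0,0} = 1
G(30) = mex{1,0,0} = 2
G(31) = mex{1,1,0} = 2
G(32) = mex{1,1,1} = 0
G(33) = mex{1,1,1} = 0
G(n+16) = G(n) holds for n = 0,…,8 (a full window of length max(S) = 9), so the sequence is purely periodic with period 16.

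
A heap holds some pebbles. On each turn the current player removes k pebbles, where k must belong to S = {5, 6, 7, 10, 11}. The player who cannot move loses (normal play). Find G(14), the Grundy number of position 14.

G(0) = 0
G(1) = mex{} = 0
G(2) = mex{} = 0
G(3) = mex{} = 0
G(4) = mex{} = 0
G(5) = mex{0} = 1
G(6) = mex{0,0} = 1
G(7) = mex{0,0,0} = 1
G(8) = mex{0,0,0} = 1
G(9) = mex{0,0,0} = 1
G(10) = mex{1,0,0,0} = 2
G(11) = mex{1,1,0,0,0} = 2
G(12) = mex{1,1,1,0,0} = 2
G(13) = mex{1,1,1,0,0} = 2
G(14) = mex{1,1,1,0,0} = 2

2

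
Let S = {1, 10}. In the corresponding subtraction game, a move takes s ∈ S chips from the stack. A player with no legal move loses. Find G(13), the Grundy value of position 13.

G(0) = 0
G(1) = mex{0} = 1
G(2) = mex{1} = 0
G(3) = mex{0} = 1
G(4) = mex{1} = 0
G(5) = mex{0} = 1
G(6) = mex{1} = 0
G(7) = mex{0} = 1
G(8) = mex{1} = 0
G(9) = mex{0} = 1
G(10) = mex{1,0} = 2
G(11) = mex{2,1} = 0
G(12) = mex{0,0} = 1
G(13) = mex{1,1} = 0

0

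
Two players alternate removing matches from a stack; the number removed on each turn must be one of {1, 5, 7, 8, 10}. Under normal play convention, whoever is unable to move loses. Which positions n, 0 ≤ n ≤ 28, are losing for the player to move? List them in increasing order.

0, 2, 4, 6, 15, 17, 19, 21

n :  0  1  2  3  4  5  6  7  8  9 10 11 12 13 14 15 16 17 18 19 20 21 22 23 24 25 26 27 28
G :  0  1  0  1  0  1  0  1  2  3  2  3  2  3  2  0  1  0  1  0  1  0  1  2  3  2  3  2  3
P-positions are exactly the n with G(n) = 0.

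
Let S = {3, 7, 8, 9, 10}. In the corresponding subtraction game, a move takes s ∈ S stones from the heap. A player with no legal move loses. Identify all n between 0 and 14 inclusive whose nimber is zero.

0, 1, 2, 6

G(0) = 0
G(1) = mex{} = 0
G(2) = mex{} = 0
G(3) = mex{0} = 1
G(4) = mex{0} = 1
G(5) = mex{0} = 1
G(6) = mex{1} = 0
G(7) = mex{1,0} = 2
G(8) = mex{1,0,0} = 2
G(9) = mex{0,0,0,0} = 1
G(10) = mex{2,1,0,0,0} = 3
G(11) = mex{2,1,1,0,0} = 3
G(12) = mex{1,1,1,1,0} = 2
G(13) = mex{3,0,1,1,1} = 2
G(14) = mex{3,2,0,1,1} = 4
P-positions are exactly the n with G(n) = 0.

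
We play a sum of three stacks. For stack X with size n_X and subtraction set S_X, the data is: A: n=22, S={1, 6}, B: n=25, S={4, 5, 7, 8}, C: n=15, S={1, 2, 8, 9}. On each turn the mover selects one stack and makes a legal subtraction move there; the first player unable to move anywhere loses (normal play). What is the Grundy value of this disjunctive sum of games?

3

Stack A, S = {1, 6}:
G(0) = 0
G(1) = mex{0} = 1
G(2) = mex{1} = 0
G(3) = mex{0} = 1
G(4) = mex{1} = 0
G(5) = mex{0} = 1
G(6) = mex{1,0} = 2
G(7) = mex{2,1} = 0
G(8) = mex{0,0} = 1
G(9) = mex{1,1} = 0
G(10) = mex{0,0} = 1
G(11) = mex{1,1} = 0
G(12) = mex{0,2} = 1
G(13) = mex{1,0} = 2
G(14) = mex{2,1} = 0
G(15) = mex{0,0} = 1
G(16) = mex{1,1} = 0
G(17) = mex{0,0} = 1
G(18) = mex{1,1} = 0
G(19) = mex{0,2} = 1
G(20) = mex{1,0} = 2
G(21) = mex{2,1} = 0
G(22) = mex{0,0} = 1
G_A(22) = 1.
Stack B, S = {4, 5, 7, 8}:
n :  0  1  2  3  4  5  6  7  8  9 10 11 12 13 14 15 16 17 18 19 20 21 22 23 24 25
G :  0  0  0  0  1  1  1  1  2  2  2  2  0  0  0  0  1  1  1  1  2  2  2  2  0  0
G_B(25) = 0.
Stack C, S = {1, 2, 8, 9}:
n :  0  1  2  3  4  5  6  7  8  9 10 11 12 13 14 15
G :  0  1  2  0  1  2  0  1  2  3  0  1  2  0  1  2
G_C(15) = 2.
Combined Grundy value = 1 ⊕ 0 ⊕ 2 = 3.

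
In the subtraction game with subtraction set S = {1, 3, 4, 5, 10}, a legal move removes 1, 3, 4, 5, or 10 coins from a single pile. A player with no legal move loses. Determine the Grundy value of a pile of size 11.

n :  0  1  2  3  4  5  6  7  8  9 10 11
G :  0  1  0  1  2  3  2  3  0  1  4  5

5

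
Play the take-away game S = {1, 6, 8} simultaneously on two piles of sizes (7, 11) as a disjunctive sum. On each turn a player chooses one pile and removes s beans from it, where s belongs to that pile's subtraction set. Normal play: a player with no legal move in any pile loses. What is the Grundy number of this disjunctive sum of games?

0

All piles use S = {1, 6, 8}:
n :  0  1  2  3  4  5  6  7  8  9 10 11
G :  0  1  0  1  0  1  2  0  1  0  1  0
Pile A: G(7) = 0.
Pile B: G(11) = 0.
Combined Grundy value = 0 ⊕ 0 = 0.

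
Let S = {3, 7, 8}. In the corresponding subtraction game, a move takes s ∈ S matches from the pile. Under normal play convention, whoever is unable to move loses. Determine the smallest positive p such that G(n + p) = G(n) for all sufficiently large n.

G(0) = 0
G(1) = mex{} = 0
G(2) = mex{} = 0
G(3) = mex{0} = 1
G(4) = mex{0} = 1
G(5) = mex{0} = 1
G(6) = mex{1} = 0
G(7) = mex{1,0} = 2
G(8) = mex{1,0,0} = 2
G(9) = mex{0,0,0} = 1
G(10) = mex{2,1,0} = 3
G(11) = mex{2,1,1} = 0
G(12) = mex{1,1,1} = 0
G(13) = mex{3,0,1} = 2
G(14) = mex{0,2,0} = 1
G(15) = mex{0,2,2} = 1
G(16) = mex{2,1,2} = 0
G(17) = mex{1,3,1} = 0
G(18) = mex{1,0,3} = 2
G(19) = mex{0,0,0} = 1
G(20) = mex{0,2,0} = 1
G(21) = mex{2,1,2} = 0
G(22) = mex{1,1,1} = 0
G(23) = mex{1,0,1} = 2
G(24) = mex{0,0,0} = 1
G(25) = mex{0,2,0} = 1
From n = 11 onward G(n+5) = G(n); since this holds over max(S) = 8 consecutive positions the period is 5 (pre-period 11).

5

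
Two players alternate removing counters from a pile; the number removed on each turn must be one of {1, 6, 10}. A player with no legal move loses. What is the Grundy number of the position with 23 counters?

G(0) = 0
G(1) = mex{0} = 1
G(2) = mex{1} = 0
G(3) = mex{0} = 1
G(4) = mex{1} = 0
G(5) = mex{0} = 1
G(6) = mex{1,0} = 2
G(7) = mex{2,1} = 0
G(8) = mex{0,0} = 1
G(9) = mex{1,1} = 0
G(10) = mex{0,0,0} = 1
G(11) = mex{1,1,1} = 0
G(12) = mex{0,2,0} = 1
G(13) = mex{1,0,1} = 2
G(14) = mex{2,1,0} = 3
G(15) = mex{3,0,1} = 2
G(16) = mex{2,1,2} = 0
G(17) = mex{0,0,0} = 1
G(18) = mex{1,1,1} = 0
G(19) = mex{0,2,0} = 1
G(20) = mex{1,3,1} = 0
G(21) = mex{0,2,0} = 1
G(22) = mex{1,0,1} = 2
G(23) = mex{2,1,2} = 0

0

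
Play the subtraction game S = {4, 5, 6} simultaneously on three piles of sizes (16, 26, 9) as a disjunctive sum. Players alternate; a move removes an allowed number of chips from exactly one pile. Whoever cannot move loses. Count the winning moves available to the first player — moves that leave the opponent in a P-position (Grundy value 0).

1

All piles use S = {4, 5, 6}:
n :  0  1  2  3  4  5  6  7  8  9 10 11 12 13 14 15 16 17 18 19 20 21 22 23 24 25 26
G :  0  0  0  0  1  1  1  1  2  2  0  0  0  0  1  1  1  1  2  2  0  0  0  0  1  1  1
Pile A: G(16) = 1.
Pile B: G(26) = 1.
Pile C: G(9) = 2.
Combined Grundy value = 1 ⊕ 1 ⊕ 2 = 2.
A winning move leaves total XOR = 0, i.e. changes one component's Grundy value g to g ⊕ X where X is the current total.
Pile A: need g' = 1⊕2 = 3. Options: 16−4→G=0, 16−5→G=0, 16−6→G=0. Hits: 0.
Pile B: need g' = 1⊕2 = 3. Options: 26−4→G=0, 26−5→G=0, 26−6→G=0. Hits: 0.
Pile C: need g' = 2⊕2 = 0. Options: 9−4→G=1, 9−5→G=1, 9−6→G=0. Hits: 1.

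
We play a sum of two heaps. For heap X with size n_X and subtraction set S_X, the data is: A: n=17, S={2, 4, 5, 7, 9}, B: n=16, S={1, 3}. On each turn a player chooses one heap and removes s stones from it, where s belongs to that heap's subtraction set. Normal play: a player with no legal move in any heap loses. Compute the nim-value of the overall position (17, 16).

Heap A, S = {2, 4, 5, 7, 9}:
n :  0  1  2  3  4  5  6  7  8  9 10 11 12 13 14 15 16 17
G :  0  0  1  1  2  2  3  3  4  4  5  0  0  1  1  2  2  3
G_A(17) = 3.
Heap B, S = {1, 3}:
n :  0  1  2  3  4  5  6  7  8  9 10 11 12 13 14 15 16
G :  0  1  0  1  0  1  0  1  0  1  0  1  0  1  0  1  0
G_B(16) = 0.
Combined Grundy value = 3 ⊕ 0 = 3.

3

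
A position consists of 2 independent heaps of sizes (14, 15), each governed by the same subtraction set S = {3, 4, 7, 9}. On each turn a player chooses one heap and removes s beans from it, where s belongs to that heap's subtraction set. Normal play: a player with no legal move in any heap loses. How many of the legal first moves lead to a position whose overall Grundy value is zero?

2

All heaps use S = {3, 4, 7, 9}:
n :  0  1  2  3  4  5  6  7  8  9 10 11 12 13 14 15
G :  0  0  0  1  1  1  2  2  2  3  3  3  0  0  0  1
Heap A: G(14) = 0.
Heap B: G(15) = 1.
Combined Grundy value = 0 ⊕ 1 = 1.
A winning move leaves total XOR = 0, i.e. changes one component's Grundy value g to g ⊕ X where X is the current total.
Heap A: need g' = 0⊕1 = 1. Options: 14−3→G=3, 14−4→G=3, 14−7→G=2, 14−9→G=1. Hits: 1.
Heap B: need g' = 1⊕1 = 0. Options: 15−3→G=0, 15−4→G=3, 15−7→G=2, 15−9→G=2. Hits: 1.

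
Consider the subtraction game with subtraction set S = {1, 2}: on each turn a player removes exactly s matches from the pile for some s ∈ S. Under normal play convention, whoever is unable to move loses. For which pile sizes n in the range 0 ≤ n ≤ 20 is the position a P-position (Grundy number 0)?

G(0) = 0
G(1) = mex{0} = 1
G(2) = mex{1,0} = 2
G(3) = mex{2,1} = 0
G(4) = mex{0,2} = 1
G(5) = mex{1,0} = 2
G(6) = mex{2,1} = 0
G(7) = mex{0,2} = 1
G(8) = mex{1,0} = 2
G(9) = mex{2,1} = 0
G(10) = mex{0,2} = 1
G(11) = mex{1,0} = 2
G(12) = mex{2,1} = 0
G(13) = mex{0,2} = 1
G(14) = mex{1,0} = 2
G(15) = mex{2,1} = 0
G(16) = mex{0,2} = 1
G(17) = mex{1,0} = 2
G(18) = mex{2,1} = 0
G(19) = mex{0,2} = 1
G(20) = mex{1,0} = 2
P-positions are exactly the n with G(n) = 0.

0, 3, 6, 9, 12, 15, 18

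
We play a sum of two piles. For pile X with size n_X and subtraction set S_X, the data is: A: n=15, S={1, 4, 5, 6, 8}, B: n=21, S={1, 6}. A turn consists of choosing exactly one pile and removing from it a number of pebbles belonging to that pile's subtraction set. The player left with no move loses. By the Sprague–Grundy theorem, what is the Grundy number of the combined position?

Pile A, S = {1, 4, 5, 6, 8}:
G(0) = 0
G(1) = mex{0} = 1
G(2) = mex{1} = 0
G(3) = mex{0} = 1
G(4) = mex{1,0} = 2
G(5) = mex{2,1,0} = 3
G(6) = mex{3,0,1,0} = 2
G(7) = mex{2,1,0,1} = 3
G(8) = mex{3,2,1,0,0} = 4
G(9) = mex{4,3,2,1,1} = 0
G(10) = mex{0,2,3,2,0} = 1
G(11) = mex{1,3,2,3,1} = 0
G(12) = mex{0,4,3,2,2} = 1
G(13) = mex{1,0,4,3,3} = 2
G(14) = mex{2,1,0,4,2} = 3
G(15) = mex{3,0,1,0,3} = 2
G_A(15) = 2.
Pile B, S = {1, 6}:
G(0) = 0
G(1) = mex{0} = 1
G(2) = mex{1} = 0
G(3) = mex{0} = 1
G(4) = mex{1} = 0
G(5) = mex{0} = 1
G(6) = mex{1,0} = 2
G(7) = mex{2,1} = 0
G(8) = mex{0,0} = 1
G(9) = mex{1,1} = 0
G(10) = mex{0,0} = 1
G(11) = mex{1,1} = 0
G(12) = mex{0,2} = 1
G(13) = mex{1,0} = 2
G(14) = mex{2,1} = 0
G(15) = mex{0,0} = 1
G(16) = mex{1,1} = 0
G(17) = mex{0,0} = 1
G(18) = mex{1,1} = 0
G(19) = mex{0,2} = 1
G(20) = mex{1,0} = 2
G(21) = mex{2,1} = 0
G_B(21) = 0.
Combined Grundy value = 2 ⊕ 0 = 2.

2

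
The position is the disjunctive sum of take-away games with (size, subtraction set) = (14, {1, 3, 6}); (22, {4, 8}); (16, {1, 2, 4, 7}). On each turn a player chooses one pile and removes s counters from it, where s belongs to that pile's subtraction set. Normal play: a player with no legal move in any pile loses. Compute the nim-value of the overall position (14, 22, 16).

Pile A, S = {1, 3, 6}:
n :  0  1  2  3  4  5  6  7  8  9 10 11 12 13 14
G :  0  1  0  1  0  1  2  3  2  0  1  0  1  0  1
G_A(14) = 1.
Pile B, S = {4, 8}:
G(0) = 0
G(1) = mex{} = 0
G(2) = mex{} = 0
G(3) = mex{} = 0
G(4) = mex{0} = 1
G(5) = mex{0} = 1
G(6) = mex{0} = 1
G(7) = mex{0} = 1
G(8) = mex{1,0} = 2
G(9) = mex{1,0} = 2
G(10) = mex{1,0} = 2
G(11) = mex{1,0} = 2
G(12) = mex{2,1} = 0
G(13) = mex{2,1} = 0
G(14) = mex{2,1} = 0
G(15) = mex{2,1} = 0
G(16) = mex{0,2} = 1
G(17) = mex{0,2} = 1
G(18) = mex{0,2} = 1
G(19) = mex{0,2} = 1
G(20) = mex{1,0} = 2
G(21) = mex{1,0} = 2
G(22) = mex{1,0} = 2
G_B(22) = 2.
Pile C, S = {1, 2, 4, 7}:
G(0) = 0
G(1) = mex{0} = 1
G(2) = mex{1,0} = 2
G(3) = mex{2,1} = 0
G(4) = mex{0,2,0} = 1
G(5) = mex{1,0,1} = 2
G(6) = mex{2,1,2} = 0
G(7) = mex{0,2,0,0} = 1
G(8) = mex{1,0,1,1} = 2
G(9) = mex{2,1,2,2} = 0
G(10) = mex{0,2,0,0} = 1
G(11) = mex{1,0,1,1} = 2
G(12) = mex{2,1,2,2} = 0
G(13) = mex{0,2,0,0} = 1
G(14) = mex{1,0,1,1} = 2
G(15) = mex{2,1,2,2} = 0
G(16) = mex{0,2,0,0} = 1
G_C(16) = 1.
Combined Grundy value = 1 ⊕ 2 ⊕ 1 = 2.

2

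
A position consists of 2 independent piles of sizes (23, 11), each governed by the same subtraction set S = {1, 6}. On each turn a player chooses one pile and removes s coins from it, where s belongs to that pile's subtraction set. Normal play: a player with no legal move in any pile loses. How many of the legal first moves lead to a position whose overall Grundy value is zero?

0

All piles use S = {1, 6}:
n :  0  1  2  3  4  5  6  7  8  9 10 11 12 13 14 15 16 17 18 19 20 21 22 23
G :  0  1  0  1  0  1  2  0  1  0  1  0  1  2  0  1  0  1  0  1  2  0  1  0
Pile A: G(23) = 0.
Pile B: G(11) = 0.
Combined Grundy value = 0 ⊕ 0 = 0.
A winning move leaves total XOR = 0, i.e. changes one component's Grundy value g to g ⊕ X where X is the current total.
Pile A: target g' = 0⊕0 = 0, but every legal move changes the Grundy value (mex property), so 0 moves.
Pile B: target g' = 0⊕0 = 0, but every legal move changes the Grundy value (mex property), so 0 moves.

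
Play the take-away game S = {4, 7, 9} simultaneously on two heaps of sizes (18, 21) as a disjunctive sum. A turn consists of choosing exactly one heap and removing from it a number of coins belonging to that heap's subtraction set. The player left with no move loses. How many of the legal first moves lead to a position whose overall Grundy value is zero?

3

All heaps use S = {4, 7, 9}:
n :  0  1  2  3  4  5  6  7  8  9 10 11 12 13 14 15 16 17 18 19 20 21
G :  0  0  0  0  1  1  1  1  2  2  2  2  3  0  0  0  0  1  1  1  1  2
Heap A: G(18) = 1.
Heap B: G(21) = 2.
Combined Grundy value = 1 ⊕ 2 = 3.
A winning move leaves total XOR = 0, i.e. changes one component's Grundy value g to g ⊕ X where X is the current total.
Heap A: need g' = 1⊕3 = 2. Options: 18−4→G=0, 18−7→G=2, 18−9→G=2. Hits: 2.
Heap B: need g' = 2⊕3 = 1. Options: 21−4→G=1, 21−7→G=0, 21−9→G=3. Hits: 1.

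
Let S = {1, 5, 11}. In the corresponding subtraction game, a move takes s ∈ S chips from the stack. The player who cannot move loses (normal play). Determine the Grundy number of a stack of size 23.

G(0) = 0
G(1) = mex{0} = 1
G(2) = mex{1} = 0
G(3) = mex{0} = 1
G(4) = mex{1} = 0
G(5) = mex{0,0} = 1
G(6) = mex{1,1} = 0
G(7) = mex{0,0} = 1
G(8) = mex{1,1} = 0
G(9) = mex{0,0} = 1
G(10) = mex{1,1} = 0
G(11) = mex{0,0,0} = 1
G(12) = mex{1,1,1} = 0
G(13) = mex{0,0,0} = 1
G(14) = mex{1,1,1} = 0
G(15) = mex{0,0,0} = 1
G(16) = mex{1,1,1} = 0
G(17) = mex{0,0,0} = 1
G(18) = mex{1,1,1} = 0
G(19) = mex{0,0,0} = 1
G(20) = mex{1,1,1} = 0
G(21) = mex{0,0,0} = 1
G(22) = mex{1,1,1} = 0
G(23) = mex{0,0,0} = 1

1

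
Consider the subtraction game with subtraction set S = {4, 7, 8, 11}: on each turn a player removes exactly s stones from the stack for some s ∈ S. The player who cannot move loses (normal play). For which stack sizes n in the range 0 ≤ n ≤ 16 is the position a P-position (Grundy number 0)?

G(0) = 0
G(1) = mex{} = 0
G(2) = mex{} = 0
G(3) = mex{} = 0
G(4) = mex{0} = 1
G(5) = mex{0} = 1
G(6) = mex{0} = 1
G(7) = mex{0,0} = 1
G(8) = mex{1,0,0} = 2
G(9) = mex{1,0,0} = 2
G(10) = mex{1,0,0} = 2
G(11) = mex{1,1,0,0} = 2
G(12) = mex{2,1,1,0} = 3
G(13) = mex{2,1,1,0} = 3
G(14) = mex{2,1,1,0} = 3
G(15) = mex{2,2,1,1} = 0
G(16) = mex{3,2,2,1} = 0
P-positions are exactly the n with G(n) = 0.

0, 1, 2, 3, 15, 16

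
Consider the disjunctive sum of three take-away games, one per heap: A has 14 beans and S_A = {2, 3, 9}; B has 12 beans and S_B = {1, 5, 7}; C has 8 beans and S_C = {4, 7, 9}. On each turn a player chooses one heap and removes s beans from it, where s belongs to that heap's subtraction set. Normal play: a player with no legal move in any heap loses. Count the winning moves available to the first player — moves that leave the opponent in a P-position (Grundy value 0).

Heap A, S = {2, 3, 9}:
G(0) = 0
G(1) = mex{} = 0
G(2) = mex{0} = 1
G(3) = mex{0,0} = 1
G(4) = mex{1,0} = 2
G(5) = mex{1,1} = 0
G(6) = mex{2,1} = 0
G(7) = mex{0,2} = 1
G(8) = mex{0,0} = 1
G(9) = mex{1,0,0} = 2
G(10) = mex{1,1,0} = 2
G(11) = mex{2,1,1} = 0
G(12) = mex{2,2,1} = 0
G(13) = mex{0,2,2} = 1
G(14) = mex{0,0,0} = 1
G_A(14) = 1.
Heap B, S = {1, 5, 7}:
G(0) = 0
G(1) = mex{0} = 1
G(2) = mex{1} = 0
G(3) = mex{0} = 1
G(4) = mex{1} = 0
G(5) = mex{0,0} = 1
G(6) = mex{1,1} = 0
G(7) = mex{0,0,0} = 1
G(8) = mex{1,1,1} = 0
G(9) = mex{0,0,0} = 1
G(10) = mex{1,1,1} = 0
G(11) = mex{0,0,0} = 1
G(12) = mex{1,1,1} = 0
G_B(12) = 0.
Heap C, S = {4, 7, 9}:
G(0) = 0
G(1) = mex{} = 0
G(2) = mex{} = 0
G(3) = mex{} = 0
G(4) = mex{0} = 1
G(5) = mex{0} = 1
G(6) = mex{0} = 1
G(7) = mex{0,0} = 1
G(8) = mex{1,0} = 2
G_C(8) = 2.
Combined Grundy value = 1 ⊕ 0 ⊕ 2 = 3.
A winning move leaves total XOR = 0, i.e. changes one component's Grundy value g to g ⊕ X where X is the current total.
Heap A: need g' = 1⊕3 = 2. Options: 14−2→G=0, 14−3→G=0, 14−9→G=0. Hits: 0.
Heap B: need g' = 0⊕3 = 3. Options: 12−1→G=1, 12−5→G=1, 12−7→G=1. Hits: 0.
Heap C: need g' = 2⊕3 = 1. Options: 8−4→G=1, 8−7→G=0. Hits: 1.

1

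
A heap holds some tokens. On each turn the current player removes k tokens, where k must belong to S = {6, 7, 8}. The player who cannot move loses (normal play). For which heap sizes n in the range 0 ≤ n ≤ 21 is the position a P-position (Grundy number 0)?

0, 1, 2, 3, 4, 5, 14, 15, 16, 17, 18, 19

n :  0  1  2  3  4  5  6  7  8  9 10 11 12 13 14 15 16 17 18 19 20 21
G :  0  0  0  0  0  0  1  1  1  1  1  1  2  2  0  0  0  0  0  0  1  1
P-positions are exactly the n with G(n) = 0.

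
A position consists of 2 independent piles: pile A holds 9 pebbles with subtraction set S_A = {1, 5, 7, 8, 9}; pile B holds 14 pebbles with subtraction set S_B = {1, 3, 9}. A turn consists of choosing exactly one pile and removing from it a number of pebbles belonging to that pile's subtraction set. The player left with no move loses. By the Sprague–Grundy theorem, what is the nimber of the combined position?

Pile A, S = {1, 5, 7, 8, 9}:
G(0) = 0
G(1) = mex{0} = 1
G(2) = mex{1} = 0
G(3) = mex{0} = 1
G(4) = mex{1} = 0
G(5) = mex{0,0} = 1
G(6) = mex{1,1} = 0
G(7) = mex{0,0,0} = 1
G(8) = mex{1,1,1,0} = 2
G(9) = mex{2,0,0,1,0} = 3
G_A(9) = 3.
Pile B, S = {1, 3, 9}:
G(0) = 0
G(1) = mex{0} = 1
G(2) = mex{1} = 0
G(3) = mex{0,0} = 1
G(4) = mex{1,1} = 0
G(5) = mex{0,0} = 1
G(6) = mex{1,1} = 0
G(7) = mex{0,0} = 1
G(8) = mex{1,1} = 0
G(9) = mex{0,0,0} = 1
G(10) = mex{1,1,1} = 0
G(11) = mex{0,0,0} = 1
G(12) = mex{1,1,1} = 0
G(13) = mex{0,0,0} = 1
G(14) = mex{1,1,1} = 0
G_B(14) = 0.
Combined Grundy value = 3 ⊕ 0 = 3.

3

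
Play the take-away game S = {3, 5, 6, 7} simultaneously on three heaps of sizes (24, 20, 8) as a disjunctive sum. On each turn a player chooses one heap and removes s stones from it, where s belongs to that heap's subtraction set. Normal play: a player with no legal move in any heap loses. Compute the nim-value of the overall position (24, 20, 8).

3

All heaps use S = {3, 5, 6, 7}:
G(0) = 0
G(1) = mex{} = 0
G(2) = mex{} = 0
G(3) = mex{0} = 1
G(4) = mex{0} = 1
G(5) = mex{0,0} = 1
G(6) = mex{1,0,0} = 2
G(7) = mex{1,0,0,0} = 2
G(8) = mex{1,1,0,0} = 2
G(9) = mex{2,1,1,0} = 3
G(10) = mex{2,1,1,1} = 0
G(11) = mex{2,2,1,1} = 0
G(12) = mex{3,2,2,1} = 0
G(13) = mex{0,2,2,2} = 1
G(14) = mex{0,3,2,2} = 1
G(15) = mex{0,0,3,2} = 1
G(16) = mex{1,0,0,3} = 2
G(17) = mex{1,0,0,0} = 2
G(18) = mex{1,1,0,0} = 2
G(19) = mex{2,1,1,0} = 3
G(20) = mex{2,1,1,1} = 0
G(21) = mex{2,2,1,1} = 0
G(22) = mex{3,2,2,1} = 0
G(23) = mex{0,2,2,2} = 1
G(24) = mex{0,3,2,2} = 1
Heap A: G(24) = 1.
Heap B: G(20) = 0.
Heap C: G(8) = 2.
Combined Grundy value = 1 ⊕ 0 ⊕ 2 = 3.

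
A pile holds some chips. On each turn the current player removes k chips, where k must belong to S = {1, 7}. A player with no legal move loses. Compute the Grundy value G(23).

1

n :  0  1  2  3  4  5  6  7  8  9 10 11 12 13 14 15 16 17 18 19 20 21 22 23
G :  0  1  0  1  0  1  0  1  0  1  0  1  0  1  0  1  0  1  0  1  0  1  0  1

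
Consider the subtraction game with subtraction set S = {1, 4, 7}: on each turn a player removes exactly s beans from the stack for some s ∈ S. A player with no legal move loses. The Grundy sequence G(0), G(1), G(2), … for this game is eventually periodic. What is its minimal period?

n :  0  1  2  3  4  5  6  7  8  9 10 11 12 13 14 15 16 17
G :  0  1  0  1  2  0  1  2  0  1  0  1  2  0  1  2  0  1
G(n+8) = G(n) holds for n = 0,…,6 (a full window of length max(S) = 7), so the sequence is purely periodic with period 8.

8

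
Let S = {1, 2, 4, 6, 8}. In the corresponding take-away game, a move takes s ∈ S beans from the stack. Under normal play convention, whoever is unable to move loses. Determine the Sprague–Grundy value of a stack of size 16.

n :  0  1  2  3  4  5  6  7  8  9 10 11 12 13 14 15 16
G :  0  1  2  0  1  2  3  4  5  3  0  1  2  0  1  2  3

3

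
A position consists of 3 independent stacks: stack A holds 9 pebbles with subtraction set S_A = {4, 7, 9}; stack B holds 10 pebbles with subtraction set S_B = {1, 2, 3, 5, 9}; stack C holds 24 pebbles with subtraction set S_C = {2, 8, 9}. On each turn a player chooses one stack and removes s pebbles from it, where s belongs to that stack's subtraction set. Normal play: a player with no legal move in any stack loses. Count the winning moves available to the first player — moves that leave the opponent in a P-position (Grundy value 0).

Stack A, S = {4, 7, 9}:
n : 0 1 2 3 4 5 6 7 8 9
G : 0 0 0 0 1 1 1 1 2 2
G_A(9) = 2.
Stack B, S = {1, 2, 3, 5, 9}:
G(0) = 0
G(1) = mex{0} = 1
G(2) = mex{1,0} = 2
G(3) = mex{2,1,0} = 3
G(4) = mex{3,2,1} = 0
G(5) = mex{0,3,2,0} = 1
G(6) = mex{1,0,3,1} = 2
G(7) = mex{2,1,0,2} = 3
G(8) = mex{3,2,1,3} = 0
G(9) = mex{0,3,2,0,0} = 1
G(10) = mex{1,0,3,1,1} = 2
G_B(10) = 2.
Stack C, S = {2, 8, 9}:
n :  0  1  2  3  4  5  6  7  8  9 10 11 12 13 14 15 16 17 18 19 20 21 22 23 24
G :  0  0  1  1  0  0  1  1  2  2  3  0  2  1  3  0  0  1  1  2  3  0  0  1  1
G_C(24) = 1.
Combined Grundy value = 2 ⊕ 2 ⊕ 1 = 1.
A winning move leaves total XOR = 0, i.e. changes one component's Grundy value g to g ⊕ X where X is the current total.
Stack A: need g' = 2⊕1 = 3. Options: 9−4→G=1, 9−7→G=0, 9−9→G=0. Hits: 0.
Stack B: need g' = 2⊕1 = 3. Options: 10−1→G=1, 10−2→G=0, 10−3→G=3, 10−5→G=1, 10−9→G=1. Hits: 1.
Stack C: need g' = 1⊕1 = 0. Options: 24−2→G=0, 24−8→G=0, 24−9→G=0. Hits: 3.

4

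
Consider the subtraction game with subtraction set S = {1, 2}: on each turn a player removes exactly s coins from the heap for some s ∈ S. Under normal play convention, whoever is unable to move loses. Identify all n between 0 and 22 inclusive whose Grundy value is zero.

0, 3, 6, 9, 12, 15, 18, 21

G(0) = 0
G(1) = mex{0} = 1
G(2) = mex{1,0} = 2
G(3) = mex{2,1} = 0
G(4) = mex{0,2} = 1
G(5) = mex{1,0} = 2
G(6) = mex{2,1} = 0
G(7) = mex{0,2} = 1
G(8) = mex{1,0} = 2
G(9) = mex{2,1} = 0
G(10) = mex{0,2} = 1
G(11) = mex{1,0} = 2
G(12) = mex{2,1} = 0
G(13) = mex{0,2} = 1
G(14) = mex{1,0} = 2
G(15) = mex{2,1} = 0
G(16) = mex{0,2} = 1
G(17) = mex{1,0} = 2
G(18) = mex{2,1} = 0
G(19) = mex{0,2} = 1
G(20) = mex{1,0} = 2
G(21) = mex{2,1} = 0
G(22) = mex{0,2} = 1
P-positions are exactly the n with G(n) = 0.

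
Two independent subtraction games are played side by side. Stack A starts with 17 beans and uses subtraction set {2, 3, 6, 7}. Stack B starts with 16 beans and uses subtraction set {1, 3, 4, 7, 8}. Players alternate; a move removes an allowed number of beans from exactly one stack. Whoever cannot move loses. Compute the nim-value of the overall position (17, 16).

Stack A, S = {2, 3, 6, 7}:
n :  0  1  2  3  4  5  6  7  8  9 10 11 12 13 14 15 16 17
G :  0  0  1  1  2  0  3  1  2  0  0  1  1  2  0  3  1  2
G_A(17) = 2.
Stack B, S = {1, 3, 4, 7, 8}:
G(0) = 0
G(1) = mex{0} = 1
G(2) = mex{1} = 0
G(3) = mex{0,0} = 1
G(4) = mex{1,1,0} = 2
G(5) = mex{2,0,1} = 3
G(6) = mex{3,1,0} = 2
G(7) = mex{2,2,1,0} = 3
G(8) = mex{3,3,2,1,0} = 4
G(9) = mex{4,2,3,0,1} = 5
G(10) = mex{5,3,2,1,0} = 4
G(11) = mex{4,4,3,2,1} = 0
G(12) = mex{0,5,4,3,2} = 1
G(13) = mex{1,4,5,2,3} = 0
G(14) = mex{0,0,4,3,2} = 1
G(15) = mex{1,1,0,4,3} = 2
G(16) = mex{2,0,1,5,4} = 3
G_B(16) = 3.
Combined Grundy value = 2 ⊕ 3 = 1.

1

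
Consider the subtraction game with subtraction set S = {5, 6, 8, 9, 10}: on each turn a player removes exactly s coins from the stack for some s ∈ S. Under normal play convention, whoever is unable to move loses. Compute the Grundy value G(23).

1

n :  0  1  2  3  4  5  6  7  8  9 10 11 12 13 14 15 16 17 18 19 20 21 22 23
G :  0  0  0  0  0  1  1  1  1  1  2  2  2  2  2  0  0  0  0  0  1  1  1  1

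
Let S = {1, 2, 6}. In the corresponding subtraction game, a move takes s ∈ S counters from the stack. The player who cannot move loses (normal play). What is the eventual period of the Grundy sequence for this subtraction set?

n :  0  1  2  3  4  5  6  7  8  9 10 11 12 13 14 15
G :  0  1  2  0  1  2  3  0  1  2  0  1  2  3  0  1
G(n+7) = G(n) holds for n = 0,…,5 (a full window of length max(S) = 6), so the sequence is purely periodic with period 7.

7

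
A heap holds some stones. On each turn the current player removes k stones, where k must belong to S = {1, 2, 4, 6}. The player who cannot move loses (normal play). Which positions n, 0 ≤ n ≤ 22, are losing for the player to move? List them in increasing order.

n :  0  1  2  3  4  5  6  7  8  9 10 11 12 13 14 15 16 17 18 19 20 21 22
G :  0  1  2  0  1  2  3  4  0  1  2  0  1  2  3  4  0  1  2  0  1  2  3
P-positions are exactly the n with G(n) = 0.

0, 3, 8, 11, 16, 19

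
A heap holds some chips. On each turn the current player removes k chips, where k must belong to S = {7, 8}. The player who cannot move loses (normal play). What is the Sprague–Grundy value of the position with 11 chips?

n :  0  1  2  3  4  5  6  7  8  9 10 11
G :  0  0  0  0  0  0  0  1  1  1  1  1

1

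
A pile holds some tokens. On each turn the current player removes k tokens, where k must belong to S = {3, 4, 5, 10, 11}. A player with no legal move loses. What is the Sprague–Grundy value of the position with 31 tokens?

0

G(0) = 0
G(1) = mex{} = 0
G(2) = mex{} = 0
G(3) = mex{0} = 1
G(4) = mex{0,0} = 1
G(5) = mex{0,0,0} = 1
G(6) = mex{1,0,0} = 2
G(7) = mex{1,1,0} = 2
G(8) = mex{1,1,1} = 0
G(9) = mex{2,1,1} = 0
G(10) = mex{2,2,1,0} = 3
G(11) = mex{0,2,2,0,0} = 1
G(12) = mex{0,0,2,0,0} = 1
G(13) = mex{3,0,0,1,0} = 2
G(14) = mex{1,3,0,1,1} = 2
G(15) = mex{1,1,3,1,1} = 0
G(16) = mex{2,1,1,2,1} = 0
G(17) = mex{2,2,1,2,2} = 0
G(18) = mex{0,2,2,0,2} = 1
G(19) = mex{0,0,2,0,0} = 1
G(20) = mex{0,0,0,3,0} = 1
G(21) = mex{1,0,0,1,3} = 2
G(22) = mex{1,1,0,1,1} = 2
G(23) = mex{1,1,1,2,1} = 0
G(24) = mex{2,1,1,2,2} = 0
G(25) = mex{2,2,1,0,2} = 3
G(26) = mex{0,2,2,0,0} = 1
G(27) = mex{0,0,2,0,0} = 1
G(28) = mex{3,0,0,1,0} = 2
G(29) = mex{1,3,0,1,1} = 2
G(30) = mex{1,1,3,1,1} = 0
G(31) = mex{2,1,1,2,1} = 0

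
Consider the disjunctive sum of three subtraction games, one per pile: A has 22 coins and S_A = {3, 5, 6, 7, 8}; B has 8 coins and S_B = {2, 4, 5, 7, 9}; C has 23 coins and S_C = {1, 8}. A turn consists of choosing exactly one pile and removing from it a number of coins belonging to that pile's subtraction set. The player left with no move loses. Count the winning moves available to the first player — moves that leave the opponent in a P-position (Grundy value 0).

Pile A, S = {3, 5, 6, 7, 8}:
G(0) = 0
G(1) = mex{} = 0
G(2) = mex{} = 0
G(3) = mex{0} = 1
G(4) = mex{0} = 1
G(5) = mex{0,0} = 1
G(6) = mex{1,0,0} = 2
G(7) = mex{1,0,0,0} = 2
G(8) = mex{1,1,0,0,0} = 2
G(9) = mex{2,1,1,0,0} = 3
G(10) = mex{2,1,1,1,0} = 3
G(11) = mex{2,2,1,1,1} = 0
G(12) = mex{3,2,2,1,1} = 0
G(13) = mex{3,2,2,2,1} = 0
G(14) = mex{0,3,2,2,2} = 1
G(15) = mex{0,3,3,2,2} = 1
G(16) = mex{0,0,3,3,2} = 1
G(17) = mex{1,0,0,3,3} = 2
G(18) = mex{1,0,0,0,3} = 2
G(19) = mex{1,1,0,0,0} = 2
G(20) = mex{2,1,1,0,0} = 3
G(21) = mex{2,1,1,1,0} = 3
G(22) = mex{2,2,1,1,1} = 0
G_A(22) = 0.
Pile B, S = {2, 4, 5, 7, 9}:
n : 0 1 2 3 4 5 6 7 8
G : 0 0 1 1 2 2 3 3 4
G_B(8) = 4.
Pile C, S = {1, 8}:
G(0) = 0
G(1) = mex{0} = 1
G(2) = mex{1} = 0
G(3) = mex{0} = 1
G(4) = mex{1} = 0
G(5) = mex{0} = 1
G(6) = mex{1} = 0
G(7) = mex{0} = 1
G(8) = mex{1,0} = 2
G(9) = mex{2,1} = 0
G(10) = mex{0,0} = 1
G(11) = mex{1,1} = 0
G(12) = mex{0,0} = 1
G(13) = mex{1,1} = 0
G(14) = mex{0,0} = 1
G(15) = mex{1,1} = 0
G(16) = mex{0,2} = 1
G(17) = mex{1,0} = 2
G(18) = mex{2,1} = 0
G(19) = mex{0,0} = 1
G(20) = mex{1,1} = 0
G(21) = mex{0,0} = 1
G(22) = mex{1,1} = 0
G(23) = mex{0,0} = 1
G_C(23) = 1.
Combined Grundy value = 0 ⊕ 4 ⊕ 1 = 5.
A winning move leaves total XOR = 0, i.e. changes one component's Grundy value g to g ⊕ X where X is the current total.
Pile A: need g' = 0⊕5 = 5. Options: 22−3→G=2, 22−5→G=2, 22−6→G=1, 22−7→G=1, 22−8→G=1. Hits: 0.
Pile B: need g' = 4⊕5 = 1. Options: 8−2→G=3, 8−4→G=2, 8−5→G=1, 8−7→G=0. Hits: 1.
Pile C: need g' = 1⊕5 = 4. Options: 23−1→G=0, 23−8→G=0. Hits: 0.

1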